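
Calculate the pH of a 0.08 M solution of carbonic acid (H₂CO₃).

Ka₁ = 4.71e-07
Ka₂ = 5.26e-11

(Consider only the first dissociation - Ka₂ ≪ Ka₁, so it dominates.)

First dissociation dominates. From Ka₁ = [H⁺][HA⁻]/[H₂A], x² + Ka₁·x − Ka₁·C = 0 with C = 0.08 M and Ka₁ = 4.71e-07. Solving: [H⁺] = (−Ka₁ + √(Ka₁² + 4·Ka₁·C)) / 2 = 1.9388e-04 M. pH = -log(1.9388e-04) = 3.71.

pH = 3.71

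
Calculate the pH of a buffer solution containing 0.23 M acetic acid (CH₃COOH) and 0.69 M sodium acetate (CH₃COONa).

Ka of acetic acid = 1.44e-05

pKa = -log(1.44e-05) = 4.84. pH = pKa + log([A⁻]/[HA]) = 4.84 + log(0.69/0.23)

pH = 5.32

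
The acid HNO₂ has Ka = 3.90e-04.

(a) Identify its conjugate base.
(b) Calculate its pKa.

(a) The conjugate base is formed by removing one H⁺ from HNO₂, giving NO₂⁻. (b) pKa = -log(Ka) = -log(3.90e-04) = 3.41.

Conjugate base: NO₂⁻; pK_a = 3.41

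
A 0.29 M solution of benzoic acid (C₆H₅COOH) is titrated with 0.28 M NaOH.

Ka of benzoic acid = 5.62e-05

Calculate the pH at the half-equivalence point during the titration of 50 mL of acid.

At half-equivalence [HA] = [A⁻], so Henderson-Hasselbalch gives pH = pKa = -log(5.62e-05) = 4.25.

pH = pKa = 4.25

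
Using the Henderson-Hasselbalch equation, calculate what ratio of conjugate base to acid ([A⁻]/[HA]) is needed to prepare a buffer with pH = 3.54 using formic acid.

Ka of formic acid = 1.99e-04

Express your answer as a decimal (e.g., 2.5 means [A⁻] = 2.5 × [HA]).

pKa = -log(1.99e-04) = 3.7011. pH = pKa + log([A⁻]/[HA]), so log([A⁻]/[HA]) = pH − pKa = 3.54 − 3.7011 = -0.1611. [A⁻]/[HA] = 10^(-0.1611) = 0.690

[A⁻]/[HA] = 0.690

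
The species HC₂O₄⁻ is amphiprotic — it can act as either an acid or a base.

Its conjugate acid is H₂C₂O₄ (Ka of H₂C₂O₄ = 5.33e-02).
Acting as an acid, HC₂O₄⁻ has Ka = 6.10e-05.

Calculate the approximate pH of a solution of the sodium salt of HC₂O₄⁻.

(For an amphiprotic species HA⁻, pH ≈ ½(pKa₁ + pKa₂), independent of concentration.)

pKa₁ = -log(5.33e-02) = 1.27; pKa₂ = -log(6.10e-05) = 4.21. For an amphiprotic species, pH ≈ ½(pKa₁ + pKa₂) = ½(1.27 + 4.21) = 2.74.

pH = 2.74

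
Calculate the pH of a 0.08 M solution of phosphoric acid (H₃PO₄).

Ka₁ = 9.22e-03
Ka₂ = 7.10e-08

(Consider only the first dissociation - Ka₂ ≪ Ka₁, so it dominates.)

First dissociation dominates. From Ka₁ = [H⁺][HA⁻]/[H₂A], x² + Ka₁·x − Ka₁·C = 0 with C = 0.08 M and Ka₁ = 9.22e-03. Solving: [H⁺] = (−Ka₁ + √(Ka₁² + 4·Ka₁·C)) / 2 = 2.2937e-02 M. pH = -log(2.2937e-02) = 1.64.

pH = 1.64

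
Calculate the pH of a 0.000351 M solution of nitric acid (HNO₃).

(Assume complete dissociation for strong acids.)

[H⁺] = 0.000351 M for strong acid. pH = -log[H⁺] = -log(0.000351)

pH = 3.45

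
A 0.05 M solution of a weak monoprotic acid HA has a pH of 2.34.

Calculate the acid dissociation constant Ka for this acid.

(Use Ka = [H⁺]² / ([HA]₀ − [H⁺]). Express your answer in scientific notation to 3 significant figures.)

[H⁺] = 10^(−pH) = 10^(−2.34) = 4.571e-03 M. For HA ⇌ H⁺ + A⁻, Ka = [H⁺][A⁻]/[HA] = [H⁺]² / ([HA]₀ − [H⁺]) = (4.571e-03)² / (0.05 − 4.571e-03) = 4.60e-04.

K_a = 4.60e-04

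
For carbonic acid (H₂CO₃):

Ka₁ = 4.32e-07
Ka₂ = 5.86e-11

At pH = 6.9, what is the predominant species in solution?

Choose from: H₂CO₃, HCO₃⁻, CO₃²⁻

pKa₁ = 6.36, pKa₂ = 10.23. For a polyprotic acid the predominant species crosses at each pKa: below pKa_n the protonated form dominates, above it the deprotonated form does. At pH = 6.9, the predominant species is HCO₃⁻.

HCO₃⁻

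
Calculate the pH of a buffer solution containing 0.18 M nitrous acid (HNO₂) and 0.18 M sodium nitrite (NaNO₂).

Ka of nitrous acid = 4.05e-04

pKa = -log(4.05e-04) = 3.39. pH = pKa + log([A⁻]/[HA]) = 3.39 + log(0.18/0.18)

pH = 3.39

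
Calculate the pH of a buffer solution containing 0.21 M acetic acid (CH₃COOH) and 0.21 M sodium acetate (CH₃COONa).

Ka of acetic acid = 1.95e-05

pKa = -log(1.95e-05) = 4.71. pH = pKa + log([A⁻]/[HA]) = 4.71 + log(0.21/0.21)

pH = 4.71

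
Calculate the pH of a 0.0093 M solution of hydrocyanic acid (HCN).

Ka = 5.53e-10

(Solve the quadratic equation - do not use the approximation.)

x² + Ka×x - Ka×C = 0. Using quadratic formula: [H⁺] = 2.2675e-06

pH = 5.64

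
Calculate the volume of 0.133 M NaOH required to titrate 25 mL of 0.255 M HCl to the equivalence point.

At equivalence: moles acid = moles base. moles HCl = 0.255 × 25/1000 = 0.006375 mol. V_base = moles / 0.133 × 1000 = 47.9 mL.

V_{base} = 47.9 mL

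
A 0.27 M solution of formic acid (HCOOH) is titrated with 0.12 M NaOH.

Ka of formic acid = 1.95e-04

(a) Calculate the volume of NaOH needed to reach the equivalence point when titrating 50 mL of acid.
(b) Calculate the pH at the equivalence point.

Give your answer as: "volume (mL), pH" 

moles acid = 0.27 × 50/1000 = 0.0135 mol; V_base = moles/0.12 × 1000 = 112.5 mL. At equivalence only the conjugate base is present: [A⁻] = 0.0135/0.163 = 8.3077e-02 M. Kb = Kw/Ka = 5.13e-11; [OH⁻] = √(Kb × [A⁻]) = 2.0641e-06; pOH = 5.69; pH = 14 - pOH = 8.31.

V = 112.5 mL, pH = 8.31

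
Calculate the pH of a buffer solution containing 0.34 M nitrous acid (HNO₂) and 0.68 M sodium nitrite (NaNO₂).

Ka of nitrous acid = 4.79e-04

pKa = -log(4.79e-04) = 3.32. pH = pKa + log([A⁻]/[HA]) = 3.32 + log(0.68/0.34)

pH = 3.62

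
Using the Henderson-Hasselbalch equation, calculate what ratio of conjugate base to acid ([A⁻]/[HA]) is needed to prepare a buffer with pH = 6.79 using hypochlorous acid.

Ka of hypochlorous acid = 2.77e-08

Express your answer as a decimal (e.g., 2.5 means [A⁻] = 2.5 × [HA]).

pKa = -log(2.77e-08) = 7.5575. pH = pKa + log([A⁻]/[HA]), so log([A⁻]/[HA]) = pH − pKa = 6.79 − 7.5575 = -0.7675. [A⁻]/[HA] = 10^(-0.7675) = 0.171

[A⁻]/[HA] = 0.171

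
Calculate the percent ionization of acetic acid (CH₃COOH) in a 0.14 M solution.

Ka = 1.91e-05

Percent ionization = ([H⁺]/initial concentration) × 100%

Using Ka equilibrium: x² + Ka×x - Ka×C = 0. Solving: [H⁺] = 1.6257e-03. Percent = (1.6257e-03/0.14) × 100

Percent ionization = 1.16%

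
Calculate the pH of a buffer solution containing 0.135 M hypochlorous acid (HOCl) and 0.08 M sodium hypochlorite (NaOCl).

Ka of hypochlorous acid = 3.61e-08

pKa = -log(3.61e-08) = 7.44. pH = pKa + log([A⁻]/[HA]) = 7.44 + log(0.08/0.135)

pH = 7.22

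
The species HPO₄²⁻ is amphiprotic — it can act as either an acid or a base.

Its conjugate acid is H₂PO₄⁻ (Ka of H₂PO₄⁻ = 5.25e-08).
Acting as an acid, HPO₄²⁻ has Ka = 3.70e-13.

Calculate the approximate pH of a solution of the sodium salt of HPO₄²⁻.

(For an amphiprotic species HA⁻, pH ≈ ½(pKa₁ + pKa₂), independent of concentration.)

pKa₁ = -log(5.25e-08) = 7.28; pKa₂ = -log(3.70e-13) = 12.43. For an amphiprotic species, pH ≈ ½(pKa₁ + pKa₂) = ½(7.28 + 12.43) = 9.86.

pH = 9.86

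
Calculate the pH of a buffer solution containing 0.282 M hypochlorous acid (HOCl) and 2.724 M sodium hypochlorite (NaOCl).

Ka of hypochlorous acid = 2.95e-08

pKa = -log(2.95e-08) = 7.53. pH = pKa + log([A⁻]/[HA]) = 7.53 + log(2.724/0.282)

pH = 8.52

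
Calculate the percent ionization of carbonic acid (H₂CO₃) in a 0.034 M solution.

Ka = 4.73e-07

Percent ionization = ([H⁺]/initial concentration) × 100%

Using Ka equilibrium: x² + Ka×x - Ka×C = 0. Solving: [H⁺] = 1.2658e-04. Percent = (1.2658e-04/0.034) × 100

Percent ionization = 0.372%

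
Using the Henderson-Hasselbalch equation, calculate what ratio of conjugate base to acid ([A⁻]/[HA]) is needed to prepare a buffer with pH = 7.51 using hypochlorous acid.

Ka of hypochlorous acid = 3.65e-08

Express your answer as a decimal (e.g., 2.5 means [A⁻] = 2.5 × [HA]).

pKa = -log(3.65e-08) = 7.4377. pH = pKa + log([A⁻]/[HA]), so log([A⁻]/[HA]) = pH − pKa = 7.51 − 7.4377 = 0.0723. [A⁻]/[HA] = 10^(0.0723) = 1.18

[A⁻]/[HA] = 1.18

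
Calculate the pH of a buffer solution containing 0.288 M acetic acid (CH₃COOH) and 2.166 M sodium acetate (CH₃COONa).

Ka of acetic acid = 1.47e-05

pKa = -log(1.47e-05) = 4.83. pH = pKa + log([A⁻]/[HA]) = 4.83 + log(2.166/0.288)

pH = 5.71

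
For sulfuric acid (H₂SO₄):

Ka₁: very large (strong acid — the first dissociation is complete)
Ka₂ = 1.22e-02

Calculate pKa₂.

pKa₂ = -log(Ka₂) = -log(1.22e-02) = 1.91.

pK_{a2} = 1.91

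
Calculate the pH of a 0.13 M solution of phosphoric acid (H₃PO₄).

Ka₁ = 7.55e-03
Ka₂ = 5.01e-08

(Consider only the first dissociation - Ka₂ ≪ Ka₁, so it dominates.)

First dissociation dominates. From Ka₁ = [H⁺][HA⁻]/[H₂A], x² + Ka₁·x − Ka₁·C = 0 with C = 0.13 M and Ka₁ = 7.55e-03. Solving: [H⁺] = (−Ka₁ + √(Ka₁² + 4·Ka₁·C)) / 2 = 2.7781e-02 M. pH = -log(2.7781e-02) = 1.56.

pH = 1.56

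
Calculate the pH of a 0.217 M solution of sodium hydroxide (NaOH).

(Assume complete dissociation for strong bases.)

[OH⁻] = 0.217 M for strong base. pOH = -log[OH⁻] = 0.66, pH = 14 - pOH

pH = 13.34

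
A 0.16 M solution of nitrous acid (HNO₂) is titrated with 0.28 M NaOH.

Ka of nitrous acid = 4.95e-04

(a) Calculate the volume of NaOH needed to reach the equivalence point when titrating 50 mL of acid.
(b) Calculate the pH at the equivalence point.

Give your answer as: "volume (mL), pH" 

moles acid = 0.16 × 50/1000 = 0.008 mol; V_base = moles/0.28 × 1000 = 28.6 mL. At equivalence only the conjugate base is present: [A⁻] = 0.008/0.079 = 1.0182e-01 M. Kb = Kw/Ka = 2.02e-11; [OH⁻] = √(Kb × [A⁻]) = 1.4342e-06; pOH = 5.84; pH = 14 - pOH = 8.16.

V = 28.6 mL, pH = 8.16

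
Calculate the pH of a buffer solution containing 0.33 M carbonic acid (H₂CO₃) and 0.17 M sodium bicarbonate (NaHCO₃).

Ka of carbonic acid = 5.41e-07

pKa = -log(5.41e-07) = 6.27. pH = pKa + log([A⁻]/[HA]) = 6.27 + log(0.17/0.33)

pH = 5.98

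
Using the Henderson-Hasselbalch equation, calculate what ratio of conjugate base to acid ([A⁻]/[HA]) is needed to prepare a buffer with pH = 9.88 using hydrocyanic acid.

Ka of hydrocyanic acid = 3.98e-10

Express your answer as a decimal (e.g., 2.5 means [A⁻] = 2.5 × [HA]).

pKa = -log(3.98e-10) = 9.4001. pH = pKa + log([A⁻]/[HA]), so log([A⁻]/[HA]) = pH − pKa = 9.88 − 9.4001 = 0.4799. [A⁻]/[HA] = 10^(0.4799) = 3.02

[A⁻]/[HA] = 3.02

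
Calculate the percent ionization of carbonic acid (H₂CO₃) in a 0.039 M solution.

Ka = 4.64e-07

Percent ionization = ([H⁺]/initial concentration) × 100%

Using Ka equilibrium: x² + Ka×x - Ka×C = 0. Solving: [H⁺] = 1.3429e-04. Percent = (1.3429e-04/0.039) × 100

Percent ionization = 0.344%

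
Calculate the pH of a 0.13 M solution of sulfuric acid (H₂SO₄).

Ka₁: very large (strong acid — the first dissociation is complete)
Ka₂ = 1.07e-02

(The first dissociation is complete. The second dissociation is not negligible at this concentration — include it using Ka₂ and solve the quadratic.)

First dissociation is complete: [H⁺]₀ = [HSO₄⁻]₀ = C = 0.13 M. Second dissociation HSO₄⁻ ⇌ H⁺ + SO₄²⁻: let x = [SO₄²⁻]. Ka₂ = (C + x)·x / (C − x) = 1.07e-02 → x² + (C + Ka₂)·x − Ka₂·C = 0 → x² + 0.14070·x − 1.391e-03 = 0. x = (−0.14070 + √(0.14070² + 4 × 1.391e-03)) / 2 = 9.2749e-03 M. [H⁺] = C + x = 0.13 + 9.2749e-03 = 1.3927e-01 M. pH = -log(1.3927e-01) = 0.86.

pH = 0.86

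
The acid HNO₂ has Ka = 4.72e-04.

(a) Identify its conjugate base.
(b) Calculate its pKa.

(a) The conjugate base is formed by removing one H⁺ from HNO₂, giving NO₂⁻. (b) pKa = -log(Ka) = -log(4.72e-04) = 3.33.

Conjugate base: NO₂⁻; pK_a = 3.33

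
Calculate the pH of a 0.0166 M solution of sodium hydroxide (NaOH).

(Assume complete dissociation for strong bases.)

[OH⁻] = 0.0166 M for strong base. pOH = -log[OH⁻] = 1.78, pH = 14 - pOH

pH = 12.22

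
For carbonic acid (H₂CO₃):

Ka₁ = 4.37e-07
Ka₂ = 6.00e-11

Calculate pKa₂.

pKa₂ = -log(Ka₂) = -log(6.00e-11) = 10.22.

pK_{a2} = 10.22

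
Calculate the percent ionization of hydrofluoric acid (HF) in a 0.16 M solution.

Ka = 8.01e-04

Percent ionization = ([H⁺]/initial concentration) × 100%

Using Ka equilibrium: x² + Ka×x - Ka×C = 0. Solving: [H⁺] = 1.0927e-02. Percent = (1.0927e-02/0.16) × 100

Percent ionization = 6.83%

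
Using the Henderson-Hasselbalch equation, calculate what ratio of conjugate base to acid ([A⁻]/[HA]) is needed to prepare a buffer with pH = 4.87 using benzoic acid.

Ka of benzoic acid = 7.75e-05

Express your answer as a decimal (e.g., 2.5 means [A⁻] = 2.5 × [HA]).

pKa = -log(7.75e-05) = 4.1107. pH = pKa + log([A⁻]/[HA]), so log([A⁻]/[HA]) = pH − pKa = 4.87 − 4.1107 = 0.7593. [A⁻]/[HA] = 10^(0.7593) = 5.75

[A⁻]/[HA] = 5.75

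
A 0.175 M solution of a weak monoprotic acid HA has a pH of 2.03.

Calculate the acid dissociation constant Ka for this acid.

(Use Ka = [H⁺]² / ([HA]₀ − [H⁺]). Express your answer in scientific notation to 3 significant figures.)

[H⁺] = 10^(−pH) = 10^(−2.03) = 9.333e-03 M. For HA ⇌ H⁺ + A⁻, Ka = [H⁺][A⁻]/[HA] = [H⁺]² / ([HA]₀ − [H⁺]) = (9.333e-03)² / (0.175 − 9.333e-03) = 5.26e-04.

K_a = 5.26e-04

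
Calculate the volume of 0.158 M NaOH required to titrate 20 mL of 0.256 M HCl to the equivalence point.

At equivalence: moles acid = moles base. moles HCl = 0.256 × 20/1000 = 0.00512 mol. V_base = moles / 0.158 × 1000 = 32.4 mL.

V_{base} = 32.4 mL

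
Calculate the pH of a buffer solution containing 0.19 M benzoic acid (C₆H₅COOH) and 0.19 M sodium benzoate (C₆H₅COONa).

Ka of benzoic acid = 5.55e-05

pKa = -log(5.55e-05) = 4.26. pH = pKa + log([A⁻]/[HA]) = 4.26 + log(0.19/0.19)

pH = 4.26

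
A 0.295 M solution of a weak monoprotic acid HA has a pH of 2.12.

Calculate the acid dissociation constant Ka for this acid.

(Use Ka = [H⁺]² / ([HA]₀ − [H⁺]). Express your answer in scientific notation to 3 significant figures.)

[H⁺] = 10^(−pH) = 10^(−2.12) = 7.586e-03 M. For HA ⇌ H⁺ + A⁻, Ka = [H⁺][A⁻]/[HA] = [H⁺]² / ([HA]₀ − [H⁺]) = (7.586e-03)² / (0.295 − 7.586e-03) = 2.00e-04.

K_a = 2.00e-04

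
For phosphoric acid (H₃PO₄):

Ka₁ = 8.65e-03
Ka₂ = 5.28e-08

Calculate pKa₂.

pKa₂ = -log(Ka₂) = -log(5.28e-08) = 7.28.

pK_{a2} = 7.28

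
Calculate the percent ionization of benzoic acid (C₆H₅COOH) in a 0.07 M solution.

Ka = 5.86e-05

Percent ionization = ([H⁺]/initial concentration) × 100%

Using Ka equilibrium: x² + Ka×x - Ka×C = 0. Solving: [H⁺] = 1.9963e-03. Percent = (1.9963e-03/0.07) × 100

Percent ionization = 2.85%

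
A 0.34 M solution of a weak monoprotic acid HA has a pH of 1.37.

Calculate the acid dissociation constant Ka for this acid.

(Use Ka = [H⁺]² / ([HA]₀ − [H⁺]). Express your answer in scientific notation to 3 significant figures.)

[H⁺] = 10^(−pH) = 10^(−1.37) = 4.266e-02 M. For HA ⇌ H⁺ + A⁻, Ka = [H⁺][A⁻]/[HA] = [H⁺]² / ([HA]₀ − [H⁺]) = (4.266e-02)² / (0.34 − 4.266e-02) = 6.12e-03.

K_a = 6.12e-03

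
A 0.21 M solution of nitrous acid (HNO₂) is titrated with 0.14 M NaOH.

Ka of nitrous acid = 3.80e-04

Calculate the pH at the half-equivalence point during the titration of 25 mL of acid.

At half-equivalence [HA] = [A⁻], so Henderson-Hasselbalch gives pH = pKa = -log(3.80e-04) = 3.42.

pH = pKa = 3.42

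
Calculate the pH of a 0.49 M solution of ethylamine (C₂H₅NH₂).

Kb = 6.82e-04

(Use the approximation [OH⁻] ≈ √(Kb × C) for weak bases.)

[OH⁻] = √(Kb × C) = √(6.82e-04 × 0.49) = 1.8281e-02. pOH = 1.74, pH = 14 - pOH

pH = 12.26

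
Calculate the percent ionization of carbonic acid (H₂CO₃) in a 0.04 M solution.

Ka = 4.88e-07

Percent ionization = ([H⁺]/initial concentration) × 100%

Using Ka equilibrium: x² + Ka×x - Ka×C = 0. Solving: [H⁺] = 1.3947e-04. Percent = (1.3947e-04/0.04) × 100

Percent ionization = 0.349%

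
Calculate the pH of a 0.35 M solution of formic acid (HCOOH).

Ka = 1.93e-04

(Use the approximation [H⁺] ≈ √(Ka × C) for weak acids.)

[H⁺] = √(Ka × C) = √(1.93e-04 × 0.35) = 8.2189e-03. pH = -log(8.2189e-03)

pH = 2.09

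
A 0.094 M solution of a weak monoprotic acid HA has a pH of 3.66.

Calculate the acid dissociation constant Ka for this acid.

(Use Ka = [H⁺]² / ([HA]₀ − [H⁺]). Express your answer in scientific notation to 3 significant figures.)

[H⁺] = 10^(−pH) = 10^(−3.66) = 2.188e-04 M. For HA ⇌ H⁺ + A⁻, Ka = [H⁺][A⁻]/[HA] = [H⁺]² / ([HA]₀ − [H⁺]) = (2.188e-04)² / (0.094 − 2.188e-04) = 5.10e-07.

K_a = 5.10e-07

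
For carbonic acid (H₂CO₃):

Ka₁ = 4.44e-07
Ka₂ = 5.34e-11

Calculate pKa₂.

pKa₂ = -log(Ka₂) = -log(5.34e-11) = 10.27.

pK_{a2} = 10.27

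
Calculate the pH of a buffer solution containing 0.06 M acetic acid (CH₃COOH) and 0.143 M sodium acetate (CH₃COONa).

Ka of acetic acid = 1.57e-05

pKa = -log(1.57e-05) = 4.80. pH = pKa + log([A⁻]/[HA]) = 4.80 + log(0.143/0.06)

pH = 5.18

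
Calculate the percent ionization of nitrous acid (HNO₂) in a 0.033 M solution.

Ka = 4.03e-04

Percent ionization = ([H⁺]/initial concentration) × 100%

Using Ka equilibrium: x² + Ka×x - Ka×C = 0. Solving: [H⁺] = 3.4508e-03. Percent = (3.4508e-03/0.033) × 100

Percent ionization = 10.5%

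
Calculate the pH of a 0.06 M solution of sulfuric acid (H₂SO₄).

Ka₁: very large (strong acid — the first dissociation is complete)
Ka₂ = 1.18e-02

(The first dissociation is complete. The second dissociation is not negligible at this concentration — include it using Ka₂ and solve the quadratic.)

First dissociation is complete: [H⁺]₀ = [HSO₄⁻]₀ = C = 0.06 M. Second dissociation HSO₄⁻ ⇌ H⁺ + SO₄²⁻: let x = [SO₄²⁻]. Ka₂ = (C + x)·x / (C − x) = 1.18e-02 → x² + (C + Ka₂)·x − Ka₂·C = 0 → x² + 0.07180·x − 7.080e-04 = 0. x = (−0.07180 + √(0.07180² + 4 × 7.080e-04)) / 2 = 8.7857e-03 M. [H⁺] = C + x = 0.06 + 8.7857e-03 = 6.8786e-02 M. pH = -log(6.8786e-02) = 1.16.

pH = 1.16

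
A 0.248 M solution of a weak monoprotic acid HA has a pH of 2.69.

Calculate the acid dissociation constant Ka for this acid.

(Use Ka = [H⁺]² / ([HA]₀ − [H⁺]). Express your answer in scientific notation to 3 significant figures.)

[H⁺] = 10^(−pH) = 10^(−2.69) = 2.042e-03 M. For HA ⇌ H⁺ + A⁻, Ka = [H⁺][A⁻]/[HA] = [H⁺]² / ([HA]₀ − [H⁺]) = (2.042e-03)² / (0.248 − 2.042e-03) = 1.69e-05.

K_a = 1.69e-05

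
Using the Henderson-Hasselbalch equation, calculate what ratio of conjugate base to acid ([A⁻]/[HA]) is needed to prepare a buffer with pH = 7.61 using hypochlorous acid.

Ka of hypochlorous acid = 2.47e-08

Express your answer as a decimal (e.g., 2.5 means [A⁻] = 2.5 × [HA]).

pKa = -log(2.47e-08) = 7.6073. pH = pKa + log([A⁻]/[HA]), so log([A⁻]/[HA]) = pH − pKa = 7.61 − 7.6073 = 0.0027. [A⁻]/[HA] = 10^(0.0027) = 1.01

[A⁻]/[HA] = 1.01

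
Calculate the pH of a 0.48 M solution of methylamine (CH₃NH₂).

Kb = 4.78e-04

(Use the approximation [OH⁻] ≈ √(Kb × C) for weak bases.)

[OH⁻] = √(Kb × C) = √(4.78e-04 × 0.48) = 1.5147e-02. pOH = 1.82, pH = 14 - pOH

pH = 12.18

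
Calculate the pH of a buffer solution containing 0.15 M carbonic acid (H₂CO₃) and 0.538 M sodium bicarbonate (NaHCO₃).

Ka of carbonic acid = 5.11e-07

pKa = -log(5.11e-07) = 6.29. pH = pKa + log([A⁻]/[HA]) = 6.29 + log(0.538/0.15)

pH = 6.85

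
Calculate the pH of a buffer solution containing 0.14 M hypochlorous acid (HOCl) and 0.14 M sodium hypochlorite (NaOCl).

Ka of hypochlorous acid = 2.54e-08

pKa = -log(2.54e-08) = 7.60. pH = pKa + log([A⁻]/[HA]) = 7.60 + log(0.14/0.14)

pH = 7.60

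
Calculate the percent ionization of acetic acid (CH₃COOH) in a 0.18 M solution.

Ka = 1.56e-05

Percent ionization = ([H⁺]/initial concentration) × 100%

Using Ka equilibrium: x² + Ka×x - Ka×C = 0. Solving: [H⁺] = 1.6679e-03. Percent = (1.6679e-03/0.18) × 100

Percent ionization = 0.927%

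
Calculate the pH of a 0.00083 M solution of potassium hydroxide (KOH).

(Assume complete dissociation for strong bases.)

[OH⁻] = 0.00083 M for strong base. pOH = -log[OH⁻] = 3.08, pH = 14 - pOH

pH = 10.92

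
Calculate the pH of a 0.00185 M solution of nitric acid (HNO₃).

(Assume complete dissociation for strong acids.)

[H⁺] = 0.00185 M for strong acid. pH = -log[H⁺] = -log(0.00185)

pH = 2.73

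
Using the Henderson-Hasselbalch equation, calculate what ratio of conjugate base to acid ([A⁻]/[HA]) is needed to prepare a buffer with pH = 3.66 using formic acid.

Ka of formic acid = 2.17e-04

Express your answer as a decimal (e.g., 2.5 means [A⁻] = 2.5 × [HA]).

pKa = -log(2.17e-04) = 3.6635. pH = pKa + log([A⁻]/[HA]), so log([A⁻]/[HA]) = pH − pKa = 3.66 − 3.6635 = -0.0035. [A⁻]/[HA] = 10^(-0.0035) = 0.992

[A⁻]/[HA] = 0.992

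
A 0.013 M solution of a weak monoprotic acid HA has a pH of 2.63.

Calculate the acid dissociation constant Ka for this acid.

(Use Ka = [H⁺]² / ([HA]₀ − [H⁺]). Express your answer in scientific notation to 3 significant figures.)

[H⁺] = 10^(−pH) = 10^(−2.63) = 2.344e-03 M. For HA ⇌ H⁺ + A⁻, Ka = [H⁺][A⁻]/[HA] = [H⁺]² / ([HA]₀ − [H⁺]) = (2.344e-03)² / (0.013 − 2.344e-03) = 5.16e-04.

K_a = 5.16e-04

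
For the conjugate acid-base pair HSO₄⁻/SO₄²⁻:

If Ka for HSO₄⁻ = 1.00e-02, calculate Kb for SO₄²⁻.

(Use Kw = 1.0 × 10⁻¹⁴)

For a conjugate pair Ka × Kb = Kw, so Kb = Kw/Ka = 1.0 × 10⁻¹⁴ / 1.00e-02 = 1.00e-12.

K_b = 1.00e-12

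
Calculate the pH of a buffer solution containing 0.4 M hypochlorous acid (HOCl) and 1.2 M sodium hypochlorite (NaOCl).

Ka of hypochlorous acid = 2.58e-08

pKa = -log(2.58e-08) = 7.59. pH = pKa + log([A⁻]/[HA]) = 7.59 + log(1.2/0.4)

pH = 8.07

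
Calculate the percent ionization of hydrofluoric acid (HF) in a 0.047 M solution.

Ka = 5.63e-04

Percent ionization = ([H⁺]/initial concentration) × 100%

Using Ka equilibrium: x² + Ka×x - Ka×C = 0. Solving: [H⁺] = 4.8702e-03. Percent = (4.8702e-03/0.047) × 100

Percent ionization = 10.4%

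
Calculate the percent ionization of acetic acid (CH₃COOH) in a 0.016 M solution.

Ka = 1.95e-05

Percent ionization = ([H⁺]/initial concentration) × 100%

Using Ka equilibrium: x² + Ka×x - Ka×C = 0. Solving: [H⁺] = 5.4890e-04. Percent = (5.4890e-04/0.016) × 100

Percent ionization = 3.43%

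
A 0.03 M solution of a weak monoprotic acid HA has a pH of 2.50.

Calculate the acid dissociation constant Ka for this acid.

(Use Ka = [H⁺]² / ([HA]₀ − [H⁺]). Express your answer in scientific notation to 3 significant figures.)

[H⁺] = 10^(−pH) = 10^(−2.50) = 3.162e-03 M. For HA ⇌ H⁺ + A⁻, Ka = [H⁺][A⁻]/[HA] = [H⁺]² / ([HA]₀ − [H⁺]) = (3.162e-03)² / (0.03 − 3.162e-03) = 3.73e-04.

K_a = 3.73e-04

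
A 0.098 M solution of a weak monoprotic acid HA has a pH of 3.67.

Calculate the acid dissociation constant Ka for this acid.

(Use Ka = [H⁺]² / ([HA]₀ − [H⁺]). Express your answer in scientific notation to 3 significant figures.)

[H⁺] = 10^(−pH) = 10^(−3.67) = 2.138e-04 M. For HA ⇌ H⁺ + A⁻, Ka = [H⁺][A⁻]/[HA] = [H⁺]² / ([HA]₀ − [H⁺]) = (2.138e-04)² / (0.098 − 2.138e-04) = 4.67e-07.

K_a = 4.67e-07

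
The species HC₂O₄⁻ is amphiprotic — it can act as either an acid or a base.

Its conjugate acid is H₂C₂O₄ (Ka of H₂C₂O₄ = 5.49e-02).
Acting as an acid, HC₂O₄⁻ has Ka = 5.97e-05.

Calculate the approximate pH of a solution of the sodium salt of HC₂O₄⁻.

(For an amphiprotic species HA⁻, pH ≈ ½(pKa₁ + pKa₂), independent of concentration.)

pKa₁ = -log(5.49e-02) = 1.26; pKa₂ = -log(5.97e-05) = 4.22. For an amphiprotic species, pH ≈ ½(pKa₁ + pKa₂) = ½(1.26 + 4.22) = 2.74.

pH = 2.74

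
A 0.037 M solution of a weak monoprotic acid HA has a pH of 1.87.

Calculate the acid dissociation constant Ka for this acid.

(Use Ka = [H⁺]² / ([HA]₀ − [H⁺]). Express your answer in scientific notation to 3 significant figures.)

[H⁺] = 10^(−pH) = 10^(−1.87) = 1.349e-02 M. For HA ⇌ H⁺ + A⁻, Ka = [H⁺][A⁻]/[HA] = [H⁺]² / ([HA]₀ − [H⁺]) = (1.349e-02)² / (0.037 − 1.349e-02) = 7.74e-03.

K_a = 7.74e-03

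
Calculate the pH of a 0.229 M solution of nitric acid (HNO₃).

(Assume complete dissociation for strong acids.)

[H⁺] = 0.229 M for strong acid. pH = -log[H⁺] = -log(0.229)

pH = 0.64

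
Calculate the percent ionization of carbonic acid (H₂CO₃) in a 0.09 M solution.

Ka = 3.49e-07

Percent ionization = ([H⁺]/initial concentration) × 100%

Using Ka equilibrium: x² + Ka×x - Ka×C = 0. Solving: [H⁺] = 1.7705e-04. Percent = (1.7705e-04/0.09) × 100

Percent ionization = 0.197%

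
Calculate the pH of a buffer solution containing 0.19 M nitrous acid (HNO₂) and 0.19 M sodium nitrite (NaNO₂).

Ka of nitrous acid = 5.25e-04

pKa = -log(5.25e-04) = 3.28. pH = pKa + log([A⁻]/[HA]) = 3.28 + log(0.19/0.19)

pH = 3.28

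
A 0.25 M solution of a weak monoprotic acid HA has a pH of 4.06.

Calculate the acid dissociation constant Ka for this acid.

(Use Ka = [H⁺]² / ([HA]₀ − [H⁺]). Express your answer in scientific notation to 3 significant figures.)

[H⁺] = 10^(−pH) = 10^(−4.06) = 8.710e-05 M. For HA ⇌ H⁺ + A⁻, Ka = [H⁺][A⁻]/[HA] = [H⁺]² / ([HA]₀ − [H⁺]) = (8.710e-05)² / (0.25 − 8.710e-05) = 3.04e-08.

K_a = 3.04e-08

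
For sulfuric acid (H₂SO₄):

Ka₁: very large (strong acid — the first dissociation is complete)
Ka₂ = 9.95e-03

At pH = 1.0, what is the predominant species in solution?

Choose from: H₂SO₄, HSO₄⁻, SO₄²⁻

The first dissociation is complete, so H₂SO₄ itself is never the predominant species in water; pKa₂ = -log(9.95e-03) = 2.00. For a polyprotic acid the predominant species crosses at each pKa: below pKa_n the protonated form dominates, above it the deprotonated form does. At pH = 1.0, the predominant species is HSO₄⁻.

HSO₄⁻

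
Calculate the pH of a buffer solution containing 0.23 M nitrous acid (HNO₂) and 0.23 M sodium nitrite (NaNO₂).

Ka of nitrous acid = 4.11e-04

pKa = -log(4.11e-04) = 3.39. pH = pKa + log([A⁻]/[HA]) = 3.39 + log(0.23/0.23)

pH = 3.39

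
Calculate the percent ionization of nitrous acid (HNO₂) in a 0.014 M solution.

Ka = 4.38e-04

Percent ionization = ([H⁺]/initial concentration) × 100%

Using Ka equilibrium: x² + Ka×x - Ka×C = 0. Solving: [H⁺] = 2.2670e-03. Percent = (2.2670e-03/0.014) × 100

Percent ionization = 16.2%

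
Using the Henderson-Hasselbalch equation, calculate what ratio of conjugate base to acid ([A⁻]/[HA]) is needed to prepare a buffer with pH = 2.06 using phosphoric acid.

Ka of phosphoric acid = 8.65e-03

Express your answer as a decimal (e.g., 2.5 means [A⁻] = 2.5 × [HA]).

pKa = -log(8.65e-03) = 2.0630. pH = pKa + log([A⁻]/[HA]), so log([A⁻]/[HA]) = pH − pKa = 2.06 − 2.0630 = -0.0030. [A⁻]/[HA] = 10^(-0.0030) = 0.993

[A⁻]/[HA] = 0.993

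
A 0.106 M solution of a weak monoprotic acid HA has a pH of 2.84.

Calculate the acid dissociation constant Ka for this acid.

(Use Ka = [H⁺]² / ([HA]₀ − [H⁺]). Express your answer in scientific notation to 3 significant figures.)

[H⁺] = 10^(−pH) = 10^(−2.84) = 1.445e-03 M. For HA ⇌ H⁺ + A⁻, Ka = [H⁺][A⁻]/[HA] = [H⁺]² / ([HA]₀ − [H⁺]) = (1.445e-03)² / (0.106 − 1.445e-03) = 2.00e-05.

K_a = 2.00e-05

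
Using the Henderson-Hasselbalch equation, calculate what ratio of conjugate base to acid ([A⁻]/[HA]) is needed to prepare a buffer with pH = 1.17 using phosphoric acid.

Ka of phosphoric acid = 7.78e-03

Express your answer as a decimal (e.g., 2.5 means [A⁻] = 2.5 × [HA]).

pKa = -log(7.78e-03) = 2.1090. pH = pKa + log([A⁻]/[HA]), so log([A⁻]/[HA]) = pH − pKa = 1.17 − 2.1090 = -0.9390. [A⁻]/[HA] = 10^(-0.9390) = 0.115

[A⁻]/[HA] = 0.115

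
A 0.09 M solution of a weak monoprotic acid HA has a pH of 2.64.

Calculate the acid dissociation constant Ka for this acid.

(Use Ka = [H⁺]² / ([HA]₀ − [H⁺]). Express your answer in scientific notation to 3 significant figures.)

[H⁺] = 10^(−pH) = 10^(−2.64) = 2.291e-03 M. For HA ⇌ H⁺ + A⁻, Ka = [H⁺][A⁻]/[HA] = [H⁺]² / ([HA]₀ − [H⁺]) = (2.291e-03)² / (0.09 − 2.291e-03) = 5.98e-05.

K_a = 5.98e-05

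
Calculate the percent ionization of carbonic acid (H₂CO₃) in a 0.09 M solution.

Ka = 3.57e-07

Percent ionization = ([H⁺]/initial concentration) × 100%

Using Ka equilibrium: x² + Ka×x - Ka×C = 0. Solving: [H⁺] = 1.7907e-04. Percent = (1.7907e-04/0.09) × 100

Percent ionization = 0.199%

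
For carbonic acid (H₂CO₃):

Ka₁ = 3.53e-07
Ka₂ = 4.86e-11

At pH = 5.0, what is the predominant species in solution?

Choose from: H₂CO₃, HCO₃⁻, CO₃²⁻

pKa₁ = 6.45, pKa₂ = 10.31. For a polyprotic acid the predominant species crosses at each pKa: below pKa_n the protonated form dominates, above it the deprotonated form does. At pH = 5.0, the predominant species is H₂CO₃.

H₂CO₃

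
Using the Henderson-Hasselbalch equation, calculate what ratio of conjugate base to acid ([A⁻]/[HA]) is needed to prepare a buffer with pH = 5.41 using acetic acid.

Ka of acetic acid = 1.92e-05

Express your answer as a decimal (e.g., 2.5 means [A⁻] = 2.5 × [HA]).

pKa = -log(1.92e-05) = 4.7167. pH = pKa + log([A⁻]/[HA]), so log([A⁻]/[HA]) = pH − pKa = 5.41 − 4.7167 = 0.6933. [A⁻]/[HA] = 10^(0.6933) = 4.94

[A⁻]/[HA] = 4.94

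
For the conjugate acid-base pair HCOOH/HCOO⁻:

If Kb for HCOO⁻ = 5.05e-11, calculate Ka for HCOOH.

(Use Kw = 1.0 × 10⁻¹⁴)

For a conjugate pair Ka × Kb = Kw, so Ka = Kw/Kb = 1.0 × 10⁻¹⁴ / 5.05e-11 = 1.98e-04.

K_a = 1.98e-04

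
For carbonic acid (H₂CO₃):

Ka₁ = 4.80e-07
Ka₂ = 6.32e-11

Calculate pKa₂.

pKa₂ = -log(Ka₂) = -log(6.32e-11) = 10.20.

pK_{a2} = 10.20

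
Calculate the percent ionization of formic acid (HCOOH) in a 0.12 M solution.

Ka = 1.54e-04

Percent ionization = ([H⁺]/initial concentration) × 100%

Using Ka equilibrium: x² + Ka×x - Ka×C = 0. Solving: [H⁺] = 4.2225e-03. Percent = (4.2225e-03/0.12) × 100

Percent ionization = 3.52%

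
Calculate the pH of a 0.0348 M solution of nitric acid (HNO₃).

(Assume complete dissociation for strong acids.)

[H⁺] = 0.0348 M for strong acid. pH = -log[H⁺] = -log(0.0348)

pH = 1.46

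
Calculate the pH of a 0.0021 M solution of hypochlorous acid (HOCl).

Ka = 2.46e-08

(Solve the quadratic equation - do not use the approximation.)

x² + Ka×x - Ka×C = 0. Using quadratic formula: [H⁺] = 7.1752e-06

pH = 5.14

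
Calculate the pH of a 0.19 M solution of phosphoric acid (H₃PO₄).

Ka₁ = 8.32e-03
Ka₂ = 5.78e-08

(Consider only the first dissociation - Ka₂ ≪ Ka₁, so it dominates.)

First dissociation dominates. From Ka₁ = [H⁺][HA⁻]/[H₂A], x² + Ka₁·x − Ka₁·C = 0 with C = 0.19 M and Ka₁ = 8.32e-03. Solving: [H⁺] = (−Ka₁ + √(Ka₁² + 4·Ka₁·C)) / 2 = 3.5816e-02 M. pH = -log(3.5816e-02) = 1.45.

pH = 1.45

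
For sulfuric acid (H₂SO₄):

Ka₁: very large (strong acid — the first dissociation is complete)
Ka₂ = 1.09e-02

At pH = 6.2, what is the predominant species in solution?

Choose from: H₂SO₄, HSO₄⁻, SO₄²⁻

The first dissociation is complete, so H₂SO₄ itself is never the predominant species in water; pKa₂ = -log(1.09e-02) = 1.96. For a polyprotic acid the predominant species crosses at each pKa: below pKa_n the protonated form dominates, above it the deprotonated form does. At pH = 6.2, the predominant species is SO₄²⁻.

SO₄²⁻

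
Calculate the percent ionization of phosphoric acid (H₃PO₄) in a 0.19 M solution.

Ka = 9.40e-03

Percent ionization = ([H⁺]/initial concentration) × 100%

Using Ka equilibrium: x² + Ka×x - Ka×C = 0. Solving: [H⁺] = 3.7822e-02. Percent = (3.7822e-02/0.19) × 100

Percent ionization = 19.9%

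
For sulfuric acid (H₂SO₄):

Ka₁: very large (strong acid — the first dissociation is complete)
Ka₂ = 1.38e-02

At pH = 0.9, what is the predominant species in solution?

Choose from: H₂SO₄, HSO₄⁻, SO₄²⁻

The first dissociation is complete, so H₂SO₄ itself is never the predominant species in water; pKa₂ = -log(1.38e-02) = 1.86. For a polyprotic acid the predominant species crosses at each pKa: below pKa_n the protonated form dominates, above it the deprotonated form does. At pH = 0.9, the predominant species is HSO₄⁻.

HSO₄⁻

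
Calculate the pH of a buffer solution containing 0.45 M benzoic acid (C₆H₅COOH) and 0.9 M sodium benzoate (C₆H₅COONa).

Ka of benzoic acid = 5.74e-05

pKa = -log(5.74e-05) = 4.24. pH = pKa + log([A⁻]/[HA]) = 4.24 + log(0.9/0.45)

pH = 4.54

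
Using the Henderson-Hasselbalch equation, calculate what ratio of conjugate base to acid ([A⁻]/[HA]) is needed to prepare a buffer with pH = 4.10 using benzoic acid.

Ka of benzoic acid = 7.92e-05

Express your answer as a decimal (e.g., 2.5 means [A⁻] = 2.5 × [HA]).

pKa = -log(7.92e-05) = 4.1013. pH = pKa + log([A⁻]/[HA]), so log([A⁻]/[HA]) = pH − pKa = 4.10 − 4.1013 = -0.0013. [A⁻]/[HA] = 10^(-0.0013) = 0.997

[A⁻]/[HA] = 0.997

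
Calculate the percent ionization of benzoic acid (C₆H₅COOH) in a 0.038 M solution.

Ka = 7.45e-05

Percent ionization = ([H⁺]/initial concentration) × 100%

Using Ka equilibrium: x² + Ka×x - Ka×C = 0. Solving: [H⁺] = 1.6457e-03. Percent = (1.6457e-03/0.038) × 100

Percent ionization = 4.33%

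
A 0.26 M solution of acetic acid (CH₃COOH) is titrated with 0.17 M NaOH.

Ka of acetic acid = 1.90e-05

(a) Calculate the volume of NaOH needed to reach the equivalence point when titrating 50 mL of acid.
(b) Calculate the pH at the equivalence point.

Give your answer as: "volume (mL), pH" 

moles acid = 0.26 × 50/1000 = 0.013 mol; V_base = moles/0.17 × 1000 = 76.5 mL. At equivalence only the conjugate base is present: [A⁻] = 0.013/0.126 = 1.0279e-01 M. Kb = Kw/Ka = 5.26e-10; [OH⁻] = √(Kb × [A⁻]) = 7.3553e-06; pOH = 5.13; pH = 14 - pOH = 8.87.

V = 76.5 mL, pH = 8.87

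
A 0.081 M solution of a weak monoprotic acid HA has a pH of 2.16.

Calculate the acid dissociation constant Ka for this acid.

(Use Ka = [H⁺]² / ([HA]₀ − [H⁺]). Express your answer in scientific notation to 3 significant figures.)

[H⁺] = 10^(−pH) = 10^(−2.16) = 6.918e-03 M. For HA ⇌ H⁺ + A⁻, Ka = [H⁺][A⁻]/[HA] = [H⁺]² / ([HA]₀ − [H⁺]) = (6.918e-03)² / (0.081 − 6.918e-03) = 6.46e-04.

K_a = 6.46e-04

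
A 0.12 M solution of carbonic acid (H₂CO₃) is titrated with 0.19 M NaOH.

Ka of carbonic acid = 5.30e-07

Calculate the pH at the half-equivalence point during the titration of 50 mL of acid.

At half-equivalence [HA] = [A⁻], so Henderson-Hasselbalch gives pH = pKa = -log(5.30e-07) = 6.28.

pH = pKa = 6.28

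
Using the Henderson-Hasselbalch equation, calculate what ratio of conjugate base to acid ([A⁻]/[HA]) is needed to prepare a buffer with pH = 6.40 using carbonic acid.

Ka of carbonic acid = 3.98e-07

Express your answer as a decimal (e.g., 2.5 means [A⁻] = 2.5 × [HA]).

pKa = -log(3.98e-07) = 6.4001. pH = pKa + log([A⁻]/[HA]), so log([A⁻]/[HA]) = pH − pKa = 6.40 − 6.4001 = -0.0001. [A⁻]/[HA] = 10^(-0.0001) = 1.00

[A⁻]/[HA] = 1.00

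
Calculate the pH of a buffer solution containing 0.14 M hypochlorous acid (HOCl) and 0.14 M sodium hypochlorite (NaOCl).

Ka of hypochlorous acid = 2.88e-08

pKa = -log(2.88e-08) = 7.54. pH = pKa + log([A⁻]/[HA]) = 7.54 + log(0.14/0.14)

pH = 7.54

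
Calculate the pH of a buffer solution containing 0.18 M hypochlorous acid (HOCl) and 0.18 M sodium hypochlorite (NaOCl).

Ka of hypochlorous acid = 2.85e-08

pKa = -log(2.85e-08) = 7.55. pH = pKa + log([A⁻]/[HA]) = 7.55 + log(0.18/0.18)

pH = 7.55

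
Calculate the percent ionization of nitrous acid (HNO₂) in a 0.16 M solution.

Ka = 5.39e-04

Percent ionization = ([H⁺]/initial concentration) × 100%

Using Ka equilibrium: x² + Ka×x - Ka×C = 0. Solving: [H⁺] = 9.0210e-03. Percent = (9.0210e-03/0.16) × 100

Percent ionization = 5.64%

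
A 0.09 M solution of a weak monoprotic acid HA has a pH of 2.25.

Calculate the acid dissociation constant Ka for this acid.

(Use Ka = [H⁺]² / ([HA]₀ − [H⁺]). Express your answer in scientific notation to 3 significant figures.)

[H⁺] = 10^(−pH) = 10^(−2.25) = 5.623e-03 M. For HA ⇌ H⁺ + A⁻, Ka = [H⁺][A⁻]/[HA] = [H⁺]² / ([HA]₀ − [H⁺]) = (5.623e-03)² / (0.09 − 5.623e-03) = 3.75e-04.

K_a = 3.75e-04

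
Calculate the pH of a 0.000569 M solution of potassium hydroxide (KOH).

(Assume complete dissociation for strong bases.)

[OH⁻] = 0.000569 M for strong base. pOH = -log[OH⁻] = 3.24, pH = 14 - pOH

pH = 10.76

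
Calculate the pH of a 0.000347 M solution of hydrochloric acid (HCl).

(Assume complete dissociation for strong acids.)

[H⁺] = 0.000347 M for strong acid. pH = -log[H⁺] = -log(0.000347)

pH = 3.46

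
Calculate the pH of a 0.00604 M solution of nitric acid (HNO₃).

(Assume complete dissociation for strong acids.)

[H⁺] = 0.00604 M for strong acid. pH = -log[H⁺] = -log(0.00604)

pH = 2.22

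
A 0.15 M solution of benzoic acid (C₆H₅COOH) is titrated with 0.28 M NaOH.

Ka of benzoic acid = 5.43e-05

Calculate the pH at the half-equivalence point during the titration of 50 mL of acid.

At half-equivalence [HA] = [A⁻], so Henderson-Hasselbalch gives pH = pKa = -log(5.43e-05) = 4.27.

pH = pKa = 4.27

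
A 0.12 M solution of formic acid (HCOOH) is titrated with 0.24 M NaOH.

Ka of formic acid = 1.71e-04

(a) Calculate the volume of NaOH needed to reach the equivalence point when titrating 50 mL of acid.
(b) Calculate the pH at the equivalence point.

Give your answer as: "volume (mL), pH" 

moles acid = 0.12 × 50/1000 = 0.006 mol; V_base = moles/0.24 × 1000 = 25.0 mL. At equivalence only the conjugate base is present: [A⁻] = 0.006/0.075 = 8.0000e-02 M. Kb = Kw/Ka = 5.85e-11; [OH⁻] = √(Kb × [A⁻]) = 2.1630e-06; pOH = 5.66; pH = 14 - pOH = 8.34.

V = 25.0 mL, pH = 8.34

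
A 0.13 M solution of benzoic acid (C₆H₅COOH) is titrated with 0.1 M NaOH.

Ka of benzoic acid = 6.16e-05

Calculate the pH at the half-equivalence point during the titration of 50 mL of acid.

At half-equivalence [HA] = [A⁻], so Henderson-Hasselbalch gives pH = pKa = -log(6.16e-05) = 4.21.

pH = pKa = 4.21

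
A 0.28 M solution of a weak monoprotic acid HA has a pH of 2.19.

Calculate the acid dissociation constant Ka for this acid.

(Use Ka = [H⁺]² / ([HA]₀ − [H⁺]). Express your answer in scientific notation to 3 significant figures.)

[H⁺] = 10^(−pH) = 10^(−2.19) = 6.457e-03 M. For HA ⇌ H⁺ + A⁻, Ka = [H⁺][A⁻]/[HA] = [H⁺]² / ([HA]₀ − [H⁺]) = (6.457e-03)² / (0.28 − 6.457e-03) = 1.52e-04.

K_a = 1.52e-04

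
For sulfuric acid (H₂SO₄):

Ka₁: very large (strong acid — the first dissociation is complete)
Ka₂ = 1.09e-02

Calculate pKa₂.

pKa₂ = -log(Ka₂) = -log(1.09e-02) = 1.96.

pK_{a2} = 1.96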